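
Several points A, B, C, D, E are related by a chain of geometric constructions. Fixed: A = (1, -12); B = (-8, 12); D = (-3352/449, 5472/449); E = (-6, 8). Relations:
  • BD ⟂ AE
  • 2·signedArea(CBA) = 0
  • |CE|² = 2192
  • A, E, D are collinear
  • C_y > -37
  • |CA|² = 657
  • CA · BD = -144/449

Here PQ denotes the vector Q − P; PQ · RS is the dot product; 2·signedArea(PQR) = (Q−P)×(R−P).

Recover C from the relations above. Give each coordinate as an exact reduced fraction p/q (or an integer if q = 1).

1. C_x = 10  [2·signedArea(CBA) = 0 ∩ CA · BD = -144/449]
2. C_y = -36  [2·signedArea(CBA) = 0 ∩ CA · BD = -144/449]
   → C = (10, -36)

C = (10, -36)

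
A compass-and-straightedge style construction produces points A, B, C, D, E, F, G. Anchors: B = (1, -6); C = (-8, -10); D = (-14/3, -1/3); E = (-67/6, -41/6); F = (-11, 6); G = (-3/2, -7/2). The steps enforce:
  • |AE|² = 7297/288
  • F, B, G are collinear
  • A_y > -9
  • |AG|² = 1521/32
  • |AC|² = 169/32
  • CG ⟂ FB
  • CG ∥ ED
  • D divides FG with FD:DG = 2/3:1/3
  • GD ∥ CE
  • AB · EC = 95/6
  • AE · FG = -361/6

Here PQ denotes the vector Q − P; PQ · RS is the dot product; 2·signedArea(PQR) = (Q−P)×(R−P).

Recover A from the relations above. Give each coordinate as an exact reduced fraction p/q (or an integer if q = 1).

1. A_x = -51/8  [line -19/2·x + 19/2·y + 19 = 0 ∩ |AC|² = 169/32]
2. A_y = -67/8  [line -19/2·x + 19/2·y + 19 = 0 ∩ |AC|² = 169/32]
   → A = (-51/8, -67/8)

A = (-51/8, -67/8)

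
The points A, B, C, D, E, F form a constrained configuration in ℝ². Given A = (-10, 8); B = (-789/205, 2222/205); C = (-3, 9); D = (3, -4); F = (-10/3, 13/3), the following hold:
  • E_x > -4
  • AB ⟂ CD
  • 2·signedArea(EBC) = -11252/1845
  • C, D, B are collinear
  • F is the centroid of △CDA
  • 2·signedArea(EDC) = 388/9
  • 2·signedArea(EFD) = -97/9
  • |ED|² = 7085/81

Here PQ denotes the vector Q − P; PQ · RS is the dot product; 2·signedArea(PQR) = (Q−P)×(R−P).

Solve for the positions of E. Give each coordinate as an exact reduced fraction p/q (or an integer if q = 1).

E = (-31/9, 25/9)

1. E_x = -31/9  [2·signedArea(EDC) = 388/9 ∩ 2·signedArea(EFD) = -97/9]
2. E_y = 25/9  [2·signedArea(EDC) = 388/9 ∩ 2·signedArea(EFD) = -97/9]
   → E = (-31/9, 25/9)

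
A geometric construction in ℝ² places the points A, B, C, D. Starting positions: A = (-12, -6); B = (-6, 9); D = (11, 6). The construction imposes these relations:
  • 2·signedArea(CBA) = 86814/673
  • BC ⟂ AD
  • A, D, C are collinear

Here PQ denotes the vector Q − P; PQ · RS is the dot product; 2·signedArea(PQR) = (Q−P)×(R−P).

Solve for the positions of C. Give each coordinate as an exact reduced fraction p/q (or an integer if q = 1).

1. C_x = -762/673  [A, D, C are collinear ∩ BC ⟂ AD]
2. C_y = -222/673  [A, D, C are collinear ∩ BC ⟂ AD]
   → C = (-762/673, -222/673)

C = (-762/673, -222/673)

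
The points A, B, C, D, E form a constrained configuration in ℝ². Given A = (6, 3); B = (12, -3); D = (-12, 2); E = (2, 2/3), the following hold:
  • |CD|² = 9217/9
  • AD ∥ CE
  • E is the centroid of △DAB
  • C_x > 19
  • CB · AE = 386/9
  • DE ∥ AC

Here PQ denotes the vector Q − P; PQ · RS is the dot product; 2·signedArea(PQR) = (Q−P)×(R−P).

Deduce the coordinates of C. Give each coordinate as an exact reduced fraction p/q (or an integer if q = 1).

C = (20, 5/3)

1. C_x = 20  [AD ∥ CE ∩ DE ∥ AC]
2. C_y = 5/3  [AD ∥ CE ∩ DE ∥ AC]
   → C = (20, 5/3)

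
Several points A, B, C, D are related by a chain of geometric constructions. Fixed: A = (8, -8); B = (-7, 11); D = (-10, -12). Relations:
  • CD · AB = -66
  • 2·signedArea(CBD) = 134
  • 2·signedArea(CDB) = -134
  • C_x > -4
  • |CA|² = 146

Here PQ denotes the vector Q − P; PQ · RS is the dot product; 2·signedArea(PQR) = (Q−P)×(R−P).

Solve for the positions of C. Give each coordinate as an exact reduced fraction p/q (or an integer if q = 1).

1. C_x = -3  [CD · AB = -66 ∩ 2·signedArea(CBD) = 134]
2. C_y = -3  [CD · AB = -66 ∩ 2·signedArea(CBD) = 134]
   → C = (-3, -3)

C = (-3, -3)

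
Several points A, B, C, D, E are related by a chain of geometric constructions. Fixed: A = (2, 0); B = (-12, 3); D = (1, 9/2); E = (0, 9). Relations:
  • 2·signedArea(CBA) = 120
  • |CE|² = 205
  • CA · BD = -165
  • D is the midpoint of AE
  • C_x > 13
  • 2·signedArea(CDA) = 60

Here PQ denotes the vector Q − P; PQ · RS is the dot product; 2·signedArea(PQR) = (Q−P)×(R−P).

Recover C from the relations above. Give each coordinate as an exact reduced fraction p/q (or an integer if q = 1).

1. C_x = 14  [2·signedArea(CDA) = 60 ∩ 2·signedArea(CBA) = 120]
2. C_y = 6  [2·signedArea(CDA) = 60 ∩ 2·signedArea(CBA) = 120]
   → C = (14, 6)

C = (14, 6)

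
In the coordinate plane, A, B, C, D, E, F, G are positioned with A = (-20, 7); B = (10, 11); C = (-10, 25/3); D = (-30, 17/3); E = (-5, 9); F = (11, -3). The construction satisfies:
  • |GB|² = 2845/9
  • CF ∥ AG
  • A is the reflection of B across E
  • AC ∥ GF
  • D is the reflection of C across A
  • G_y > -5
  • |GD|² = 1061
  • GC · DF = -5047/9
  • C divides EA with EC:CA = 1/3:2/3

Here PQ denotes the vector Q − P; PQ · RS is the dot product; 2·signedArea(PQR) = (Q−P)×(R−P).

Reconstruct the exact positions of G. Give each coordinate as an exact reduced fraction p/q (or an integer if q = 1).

G = (1, -13/3)

1. G_x = 1  [AC ∥ GF ∩ CF ∥ AG]
2. G_y = -13/3  [AC ∥ GF ∩ CF ∥ AG]
   → G = (1, -13/3)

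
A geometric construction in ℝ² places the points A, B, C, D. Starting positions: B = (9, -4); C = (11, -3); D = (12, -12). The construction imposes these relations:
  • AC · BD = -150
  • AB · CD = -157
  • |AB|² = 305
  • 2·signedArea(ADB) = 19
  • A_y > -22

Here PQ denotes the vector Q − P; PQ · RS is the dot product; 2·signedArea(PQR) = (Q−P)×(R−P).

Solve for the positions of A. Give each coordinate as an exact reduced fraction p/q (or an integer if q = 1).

A = (13, -21)

1. A_x = 13  [AC · BD = -150 ∩ AB · CD = -157]
2. A_y = -21  [AC · BD = -150 ∩ AB · CD = -157]
   → A = (13, -21)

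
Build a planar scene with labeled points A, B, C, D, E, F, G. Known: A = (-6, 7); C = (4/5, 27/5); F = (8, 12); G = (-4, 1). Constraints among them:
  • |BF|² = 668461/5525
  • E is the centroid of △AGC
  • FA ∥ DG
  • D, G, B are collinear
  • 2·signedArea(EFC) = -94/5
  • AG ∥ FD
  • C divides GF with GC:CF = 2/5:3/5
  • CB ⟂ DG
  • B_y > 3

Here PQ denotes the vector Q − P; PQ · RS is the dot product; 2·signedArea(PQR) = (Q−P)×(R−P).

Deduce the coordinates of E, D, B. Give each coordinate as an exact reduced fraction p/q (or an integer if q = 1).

1. E_x = -46/15  [E is the centroid of △AGC]
2. E_y = 67/15  [E is the centroid of △AGC]
   → E = (-46/15, 67/15)
3. D_x = 10  [FA ∥ DG ∩ AG ∥ FD]
4. D_y = 6  [FA ∥ DG ∩ AG ∥ FD]
   → D = (10, 6)
5. B_x = 1824/1105  [D, G, B are collinear ∩ CB ⟂ DG]
6. B_y = 667/221  [D, G, B are collinear ∩ CB ⟂ DG]
   → B = (1824/1105, 667/221)

B = (1824/1105, 667/221)
D = (10, 6)
E = (-46/15, 67/15)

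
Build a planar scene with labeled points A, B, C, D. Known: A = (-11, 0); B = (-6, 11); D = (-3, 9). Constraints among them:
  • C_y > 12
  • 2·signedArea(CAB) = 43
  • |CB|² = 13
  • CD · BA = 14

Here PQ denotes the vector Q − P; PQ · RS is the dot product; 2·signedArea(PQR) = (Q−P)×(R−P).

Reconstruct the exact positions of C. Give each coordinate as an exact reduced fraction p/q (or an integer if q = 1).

1. C_x = -9  [2·signedArea(CAB) = 43 ∩ CD · BA = 14]
2. C_y = 13  [2·signedArea(CAB) = 43 ∩ CD · BA = 14]
   → C = (-9, 13)

C = (-9, 13)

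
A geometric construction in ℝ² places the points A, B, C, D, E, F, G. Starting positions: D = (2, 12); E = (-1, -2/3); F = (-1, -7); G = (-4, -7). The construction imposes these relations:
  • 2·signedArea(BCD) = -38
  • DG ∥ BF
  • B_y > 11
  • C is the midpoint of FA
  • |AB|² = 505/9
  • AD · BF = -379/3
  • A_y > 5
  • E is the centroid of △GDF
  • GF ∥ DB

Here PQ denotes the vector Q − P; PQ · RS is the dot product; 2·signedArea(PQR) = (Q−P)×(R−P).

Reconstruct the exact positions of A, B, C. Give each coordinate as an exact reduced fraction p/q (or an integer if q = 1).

1. B_x = 5  [DG ∥ BF ∩ GF ∥ DB]
2. B_y = 12  [DG ∥ BF ∩ GF ∥ DB]
   → B = (5, 12)
3. C_y = -2/3  [2·signedArea(BCD) = -38]
4. A_x = 1  [line 6·x + 19·y + -341/3 = 0 ∩ |AB|² = 505/9]
5. A_y = 17/3  [line 6·x + 19·y + -341/3 = 0 ∩ |AB|² = 505/9]
   → A = (1, 17/3)
6. C_x = 0  [C is the midpoint of FA]
   → C = (0, -2/3)
7. C_y = -2/3  [C is the midpoint of FA]
   → C = (0, -2/3)

A = (1, 17/3)
B = (5, 12)
C = (0, -2/3)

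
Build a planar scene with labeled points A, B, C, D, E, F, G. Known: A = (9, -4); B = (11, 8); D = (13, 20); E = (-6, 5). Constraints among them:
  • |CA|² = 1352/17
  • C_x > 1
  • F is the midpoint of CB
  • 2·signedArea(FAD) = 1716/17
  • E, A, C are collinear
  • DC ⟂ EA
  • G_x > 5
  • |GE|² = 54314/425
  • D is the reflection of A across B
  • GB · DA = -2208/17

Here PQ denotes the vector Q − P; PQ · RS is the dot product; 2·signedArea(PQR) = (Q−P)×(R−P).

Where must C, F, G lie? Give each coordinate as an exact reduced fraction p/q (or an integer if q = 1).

C = (23/17, 10/17)
F = (105/17, 73/17)
G = (443/85, 302/85)

1. C_x = 23/17  [E, A, C are collinear ∩ DC ⟂ EA]
2. C_y = 10/17  [E, A, C are collinear ∩ DC ⟂ EA]
   → C = (23/17, 10/17)
3. F_x = 105/17  [F is the midpoint of CB]
4. F_y = 73/17  [F is the midpoint of CB]
   → F = (105/17, 73/17)
5. G_x = 443/85  [line 4·x + 24·y + -1804/17 = 0 ∩ |GE|² = 54314/425]
6. G_y = 302/85  [line 4·x + 24·y + -1804/17 = 0 ∩ |GE|² = 54314/425]
   → G = (443/85, 302/85)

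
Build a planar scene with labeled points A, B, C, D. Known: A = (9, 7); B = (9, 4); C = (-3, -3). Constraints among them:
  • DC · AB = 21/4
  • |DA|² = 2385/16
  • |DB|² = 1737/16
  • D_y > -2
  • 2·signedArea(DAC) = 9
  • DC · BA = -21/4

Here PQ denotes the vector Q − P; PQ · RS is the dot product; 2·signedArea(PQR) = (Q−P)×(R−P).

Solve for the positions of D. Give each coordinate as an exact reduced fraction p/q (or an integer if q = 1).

1. D_x = 0  [DC · BA = -21/4 ∩ 2·signedArea(DAC) = 9]
2. D_y = -5/4  [DC · BA = -21/4 ∩ 2·signedArea(DAC) = 9]
   → D = (0, -5/4)

D = (0, -5/4)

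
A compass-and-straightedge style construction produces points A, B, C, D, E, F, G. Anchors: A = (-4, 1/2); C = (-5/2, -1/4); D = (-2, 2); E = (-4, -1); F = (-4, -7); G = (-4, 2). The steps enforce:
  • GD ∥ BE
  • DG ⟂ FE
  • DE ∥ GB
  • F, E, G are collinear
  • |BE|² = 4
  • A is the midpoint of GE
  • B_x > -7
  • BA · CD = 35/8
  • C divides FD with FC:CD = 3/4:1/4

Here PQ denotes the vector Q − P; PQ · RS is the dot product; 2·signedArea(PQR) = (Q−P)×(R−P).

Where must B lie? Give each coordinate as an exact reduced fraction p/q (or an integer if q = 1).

B = (-6, -1)

1. B_x = -6  [GD ∥ BE ∩ DE ∥ GB]
2. B_y = -1  [GD ∥ BE ∩ DE ∥ GB]
   → B = (-6, -1)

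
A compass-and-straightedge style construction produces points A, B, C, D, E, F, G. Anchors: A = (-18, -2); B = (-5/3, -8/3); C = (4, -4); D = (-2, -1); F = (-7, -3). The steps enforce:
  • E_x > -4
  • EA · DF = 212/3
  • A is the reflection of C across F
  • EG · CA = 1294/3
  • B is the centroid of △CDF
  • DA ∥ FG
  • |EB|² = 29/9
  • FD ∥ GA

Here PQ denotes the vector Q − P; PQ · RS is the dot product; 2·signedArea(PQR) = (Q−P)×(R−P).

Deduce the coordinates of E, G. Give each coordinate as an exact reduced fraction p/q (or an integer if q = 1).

E = (-10/3, -10/3)
G = (-23, -4)

1. E_x = -10/3  [line 5·x + 2·y + 70/3 = 0 ∩ |EB|² = 29/9]
2. E_y = -10/3  [line 5·x + 2·y + 70/3 = 0 ∩ |EB|² = 29/9]
   → E = (-10/3, -10/3)
3. G_x = -23  [EG · CA = 1294/3 ∩ FD ∥ GA]
4. G_y = -4  [EG · CA = 1294/3 ∩ FD ∥ GA]
   → G = (-23, -4)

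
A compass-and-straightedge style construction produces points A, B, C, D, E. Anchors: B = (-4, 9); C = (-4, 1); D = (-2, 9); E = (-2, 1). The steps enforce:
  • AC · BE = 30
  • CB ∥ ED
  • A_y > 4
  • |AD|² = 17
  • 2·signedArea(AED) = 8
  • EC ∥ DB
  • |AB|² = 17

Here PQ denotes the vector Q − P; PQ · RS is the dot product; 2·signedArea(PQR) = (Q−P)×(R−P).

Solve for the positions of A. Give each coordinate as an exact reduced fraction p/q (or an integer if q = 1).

A = (-3, 5)

1. A_x = -3  [2·signedArea(AED) = 8 ∩ AC · BE = 30]
2. A_y = 5  [2·signedArea(AED) = 8 ∩ AC · BE = 30]
   → A = (-3, 5)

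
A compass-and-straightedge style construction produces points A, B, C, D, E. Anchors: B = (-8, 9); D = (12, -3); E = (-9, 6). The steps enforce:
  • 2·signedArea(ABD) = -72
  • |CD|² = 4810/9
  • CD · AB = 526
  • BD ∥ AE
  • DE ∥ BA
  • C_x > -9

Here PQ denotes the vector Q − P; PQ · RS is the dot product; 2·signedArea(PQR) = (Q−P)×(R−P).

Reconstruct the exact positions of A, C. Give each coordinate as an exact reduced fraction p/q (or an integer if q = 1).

1. A_x = -29  [BD ∥ AE ∩ DE ∥ BA]
2. A_y = 18  [BD ∥ AE ∩ DE ∥ BA]
   → A = (-29, 18)
3. C_x = -25/3  [line -21·x + 9·y + -247 = 0 ∩ |CD|² = 4810/9]
4. C_y = 8  [line -21·x + 9·y + -247 = 0 ∩ |CD|² = 4810/9]
   → C = (-25/3, 8)

A = (-29, 18)
C = (-25/3, 8)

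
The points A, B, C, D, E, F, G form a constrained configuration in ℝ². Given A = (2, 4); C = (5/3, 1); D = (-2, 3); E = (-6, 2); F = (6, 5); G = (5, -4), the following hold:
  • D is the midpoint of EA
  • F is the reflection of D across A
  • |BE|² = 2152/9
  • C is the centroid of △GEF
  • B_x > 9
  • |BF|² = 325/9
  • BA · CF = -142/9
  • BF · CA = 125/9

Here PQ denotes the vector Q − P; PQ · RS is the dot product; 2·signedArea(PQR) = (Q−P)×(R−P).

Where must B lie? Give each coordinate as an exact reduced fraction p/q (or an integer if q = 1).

1. B_x = 28/3  [BF · CA = 125/9 ∩ BA · CF = -142/9]
2. B_y = 0  [BF · CA = 125/9 ∩ BA · CF = -142/9]
   → B = (28/3, 0)

B = (28/3, 0)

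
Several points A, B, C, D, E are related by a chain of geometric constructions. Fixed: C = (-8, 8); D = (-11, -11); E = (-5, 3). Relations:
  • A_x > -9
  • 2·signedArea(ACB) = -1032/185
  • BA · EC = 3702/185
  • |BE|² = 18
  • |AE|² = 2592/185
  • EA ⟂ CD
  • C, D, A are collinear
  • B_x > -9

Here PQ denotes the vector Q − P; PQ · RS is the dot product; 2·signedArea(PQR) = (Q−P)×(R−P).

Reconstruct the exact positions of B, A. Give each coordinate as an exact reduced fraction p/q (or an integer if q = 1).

A = (-1609/185, 663/185)
B = (-8, 0)

1. A_x = -1609/185  [C, D, A are collinear ∩ EA ⟂ CD]
2. A_y = 663/185  [C, D, A are collinear ∩ EA ⟂ CD]
   → A = (-1609/185, 663/185)
3. B_x = -8  [BA · EC = 3702/185 ∩ 2·signedArea(ACB) = -1032/185]
4. B_y = 0  [BA · EC = 3702/185 ∩ 2·signedArea(ACB) = -1032/185]
   → B = (-8, 0)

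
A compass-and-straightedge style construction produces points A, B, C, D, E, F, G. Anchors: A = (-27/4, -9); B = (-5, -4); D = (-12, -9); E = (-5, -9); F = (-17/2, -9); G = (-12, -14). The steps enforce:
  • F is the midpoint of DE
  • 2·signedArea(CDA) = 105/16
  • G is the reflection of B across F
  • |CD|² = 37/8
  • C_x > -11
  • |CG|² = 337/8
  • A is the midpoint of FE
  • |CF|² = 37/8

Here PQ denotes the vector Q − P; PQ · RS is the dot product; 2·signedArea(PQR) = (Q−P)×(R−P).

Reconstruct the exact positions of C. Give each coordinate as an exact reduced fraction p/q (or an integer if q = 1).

1. C_y = -31/4  [2·signedArea(CDA) = 105/16]
2. C_x = -41/4  [|CD|² = 37/8]
   → C = (-41/4, -31/4)

C = (-41/4, -31/4)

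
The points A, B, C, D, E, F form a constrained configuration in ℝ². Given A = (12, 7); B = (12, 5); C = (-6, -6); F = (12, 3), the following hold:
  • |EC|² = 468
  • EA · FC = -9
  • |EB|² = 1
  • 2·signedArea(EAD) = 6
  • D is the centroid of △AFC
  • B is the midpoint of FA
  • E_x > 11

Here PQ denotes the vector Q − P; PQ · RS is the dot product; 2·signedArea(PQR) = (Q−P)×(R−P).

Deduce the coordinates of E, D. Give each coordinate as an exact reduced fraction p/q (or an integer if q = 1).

1. D_x = 6  [D is the centroid of △AFC]
2. D_y = 4/3  [D is the centroid of △AFC]
   → D = (6, 4/3)
3. E_x = 12  [2·signedArea(EAD) = 6 ∩ EA · FC = -9]
4. E_y = 6  [2·signedArea(EAD) = 6 ∩ EA · FC = -9]
   → E = (12, 6)

D = (6, 4/3)
E = (12, 6)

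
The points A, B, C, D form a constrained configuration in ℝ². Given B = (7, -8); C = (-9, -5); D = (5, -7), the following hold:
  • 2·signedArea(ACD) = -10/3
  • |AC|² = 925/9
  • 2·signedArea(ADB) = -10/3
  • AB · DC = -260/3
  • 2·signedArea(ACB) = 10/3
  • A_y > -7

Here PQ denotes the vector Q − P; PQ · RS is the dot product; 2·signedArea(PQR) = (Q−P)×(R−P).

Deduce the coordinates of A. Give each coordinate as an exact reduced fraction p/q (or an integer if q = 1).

A = (1, -20/3)

1. A_x = 1  [2·signedArea(ADB) = -10/3 ∩ 2·signedArea(ACD) = -10/3]
2. A_y = -20/3  [2·signedArea(ADB) = -10/3 ∩ 2·signedArea(ACD) = -10/3]
   → A = (1, -20/3)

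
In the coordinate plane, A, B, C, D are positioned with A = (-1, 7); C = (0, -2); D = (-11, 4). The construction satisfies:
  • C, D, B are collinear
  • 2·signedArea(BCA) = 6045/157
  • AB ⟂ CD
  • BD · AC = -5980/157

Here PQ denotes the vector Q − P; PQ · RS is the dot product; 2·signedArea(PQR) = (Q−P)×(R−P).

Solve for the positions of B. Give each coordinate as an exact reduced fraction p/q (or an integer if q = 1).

B = (-715/157, 76/157)

1. B_x = -715/157  [C, D, B are collinear ∩ AB ⟂ CD]
2. B_y = 76/157  [C, D, B are collinear ∩ AB ⟂ CD]
   → B = (-715/157, 76/157)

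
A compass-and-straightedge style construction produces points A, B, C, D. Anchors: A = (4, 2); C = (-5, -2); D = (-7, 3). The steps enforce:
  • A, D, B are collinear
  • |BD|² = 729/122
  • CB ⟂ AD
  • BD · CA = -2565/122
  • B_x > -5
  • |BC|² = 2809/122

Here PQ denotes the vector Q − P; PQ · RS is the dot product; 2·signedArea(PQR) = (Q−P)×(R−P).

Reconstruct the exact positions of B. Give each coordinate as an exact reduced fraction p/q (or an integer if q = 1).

B = (-557/122, 339/122)

1. B_x = -557/122  [A, D, B are collinear ∩ CB ⟂ AD]
2. B_y = 339/122  [A, D, B are collinear ∩ CB ⟂ AD]
   → B = (-557/122, 339/122)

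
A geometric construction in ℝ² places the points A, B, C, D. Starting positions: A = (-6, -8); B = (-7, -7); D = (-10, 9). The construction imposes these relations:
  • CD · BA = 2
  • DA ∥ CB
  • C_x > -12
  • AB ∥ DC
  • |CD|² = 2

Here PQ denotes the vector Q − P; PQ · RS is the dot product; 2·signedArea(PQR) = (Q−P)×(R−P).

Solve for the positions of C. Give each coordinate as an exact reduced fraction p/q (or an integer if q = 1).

C = (-11, 10)

1. C_x = -11  [DA ∥ CB ∩ AB ∥ DC]
2. C_y = 10  [DA ∥ CB ∩ AB ∥ DC]
   → C = (-11, 10)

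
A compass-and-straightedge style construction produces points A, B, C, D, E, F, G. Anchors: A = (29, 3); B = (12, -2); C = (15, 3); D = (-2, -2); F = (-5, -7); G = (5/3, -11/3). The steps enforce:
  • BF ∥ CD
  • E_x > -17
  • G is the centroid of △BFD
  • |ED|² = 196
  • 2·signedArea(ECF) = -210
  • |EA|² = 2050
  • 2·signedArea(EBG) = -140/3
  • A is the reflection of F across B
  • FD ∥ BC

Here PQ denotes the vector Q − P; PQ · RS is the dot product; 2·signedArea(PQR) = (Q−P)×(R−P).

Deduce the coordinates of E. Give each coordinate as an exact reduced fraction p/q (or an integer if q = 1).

1. E_x = -16  [2·signedArea(EBG) = -140/3 ∩ 2·signedArea(ECF) = -210]
2. E_y = -2  [2·signedArea(EBG) = -140/3 ∩ 2·signedArea(ECF) = -210]
   → E = (-16, -2)

E = (-16, -2)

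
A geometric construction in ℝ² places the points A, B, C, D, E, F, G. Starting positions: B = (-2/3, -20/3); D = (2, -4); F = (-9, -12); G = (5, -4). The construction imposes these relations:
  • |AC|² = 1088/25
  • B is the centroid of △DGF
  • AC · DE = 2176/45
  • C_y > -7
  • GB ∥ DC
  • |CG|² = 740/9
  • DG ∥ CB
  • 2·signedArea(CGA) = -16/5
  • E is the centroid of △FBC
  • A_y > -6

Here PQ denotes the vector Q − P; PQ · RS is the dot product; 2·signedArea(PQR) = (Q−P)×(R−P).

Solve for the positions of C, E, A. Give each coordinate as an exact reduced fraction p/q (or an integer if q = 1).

A = (41/15, -76/15)
C = (-11/3, -20/3)
E = (-40/9, -76/9)

1. C_x = -11/3  [DG ∥ CB ∩ GB ∥ DC]
2. C_y = -20/3  [DG ∥ CB ∩ GB ∥ DC]
   → C = (-11/3, -20/3)
3. E_x = -40/9  [E is the centroid of △FBC]
4. E_y = -76/9  [E is the centroid of △FBC]
   → E = (-40/9, -76/9)
5. A_x = 41/15  [AC · DE = 2176/45 ∩ 2·signedArea(CGA) = -16/5]
6. A_y = -76/15  [AC · DE = 2176/45 ∩ 2·signedArea(CGA) = -16/5]
   → A = (41/15, -76/15)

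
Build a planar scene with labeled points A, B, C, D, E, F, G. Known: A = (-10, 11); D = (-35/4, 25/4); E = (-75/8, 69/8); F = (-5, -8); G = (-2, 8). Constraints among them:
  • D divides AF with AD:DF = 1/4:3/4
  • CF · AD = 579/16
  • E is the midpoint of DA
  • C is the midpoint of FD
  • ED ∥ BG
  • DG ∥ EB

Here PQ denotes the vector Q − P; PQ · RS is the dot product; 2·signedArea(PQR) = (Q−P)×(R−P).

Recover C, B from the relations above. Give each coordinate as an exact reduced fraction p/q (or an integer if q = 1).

1. C_x = -55/8  [C is the midpoint of FD]
2. C_y = -7/8  [C is the midpoint of FD]
   → C = (-55/8, -7/8)
3. B_x = -21/8  [ED ∥ BG ∩ DG ∥ EB]
4. B_y = 83/8  [ED ∥ BG ∩ DG ∥ EB]
   → B = (-21/8, 83/8)

B = (-21/8, 83/8)
C = (-55/8, -7/8)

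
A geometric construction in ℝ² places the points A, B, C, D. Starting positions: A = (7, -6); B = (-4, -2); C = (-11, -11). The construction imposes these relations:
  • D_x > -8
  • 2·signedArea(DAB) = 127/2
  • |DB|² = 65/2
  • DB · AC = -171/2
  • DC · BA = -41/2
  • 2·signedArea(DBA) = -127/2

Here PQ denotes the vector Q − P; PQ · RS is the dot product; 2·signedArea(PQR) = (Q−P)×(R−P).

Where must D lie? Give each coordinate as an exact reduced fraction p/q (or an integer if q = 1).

D = (-15/2, -13/2)

1. D_x = -15/2  [2·signedArea(DBA) = -127/2 ∩ DB · AC = -171/2]
2. D_y = -13/2  [2·signedArea(DBA) = -127/2 ∩ DB · AC = -171/2]
   → D = (-15/2, -13/2)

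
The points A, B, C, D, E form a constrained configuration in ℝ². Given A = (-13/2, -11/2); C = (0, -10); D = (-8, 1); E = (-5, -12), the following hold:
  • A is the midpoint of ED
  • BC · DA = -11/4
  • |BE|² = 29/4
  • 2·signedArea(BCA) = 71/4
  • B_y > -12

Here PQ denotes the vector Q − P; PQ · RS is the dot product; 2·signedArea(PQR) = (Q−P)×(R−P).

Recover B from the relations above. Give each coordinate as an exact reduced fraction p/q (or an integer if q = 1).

1. B_x = -5/2  [2·signedArea(BCA) = 71/4 ∩ BC · DA = -11/4]
2. B_y = -11  [2·signedArea(BCA) = 71/4 ∩ BC · DA = -11/4]
   → B = (-5/2, -11)

B = (-5/2, -11)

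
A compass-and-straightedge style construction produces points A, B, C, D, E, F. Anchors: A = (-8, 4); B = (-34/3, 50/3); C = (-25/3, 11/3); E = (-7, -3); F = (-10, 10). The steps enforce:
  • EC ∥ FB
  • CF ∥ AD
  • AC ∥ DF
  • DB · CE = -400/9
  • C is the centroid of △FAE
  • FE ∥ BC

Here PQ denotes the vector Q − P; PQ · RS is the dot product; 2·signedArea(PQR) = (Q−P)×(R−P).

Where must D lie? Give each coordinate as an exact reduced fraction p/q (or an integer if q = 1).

D = (-29/3, 31/3)

1. D_x = -29/3  [AC ∥ DF ∩ CF ∥ AD]
2. D_y = 31/3  [AC ∥ DF ∩ CF ∥ AD]
   → D = (-29/3, 31/3)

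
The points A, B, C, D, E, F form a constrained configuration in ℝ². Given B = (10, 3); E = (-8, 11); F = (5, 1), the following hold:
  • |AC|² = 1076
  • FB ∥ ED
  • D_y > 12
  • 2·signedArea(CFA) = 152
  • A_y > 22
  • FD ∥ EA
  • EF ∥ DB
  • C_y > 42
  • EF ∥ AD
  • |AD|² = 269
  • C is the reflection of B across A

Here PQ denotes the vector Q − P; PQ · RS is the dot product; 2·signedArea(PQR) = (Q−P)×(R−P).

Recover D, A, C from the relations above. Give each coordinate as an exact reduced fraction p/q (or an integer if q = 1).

1. D_x = -3  [EF ∥ DB ∩ FB ∥ ED]
2. D_y = 13  [EF ∥ DB ∩ FB ∥ ED]
   → D = (-3, 13)
3. A_x = -16  [EF ∥ AD ∩ FD ∥ EA]
4. A_y = 23  [EF ∥ AD ∩ FD ∥ EA]
   → A = (-16, 23)
5. C_x = -42  [C is the reflection of B across A]
6. C_y = 43  [C is the reflection of B across A]
   → C = (-42, 43)

A = (-16, 23)
C = (-42, 43)
D = (-3, 13)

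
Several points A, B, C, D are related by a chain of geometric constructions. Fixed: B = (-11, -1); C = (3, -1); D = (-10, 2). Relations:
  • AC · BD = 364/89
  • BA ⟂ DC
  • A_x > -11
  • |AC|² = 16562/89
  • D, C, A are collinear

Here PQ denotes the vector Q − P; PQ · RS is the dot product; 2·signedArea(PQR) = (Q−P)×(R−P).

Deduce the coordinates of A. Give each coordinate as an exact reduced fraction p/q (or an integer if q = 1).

1. A_x = -916/89  [D, C, A are collinear ∩ BA ⟂ DC]
2. A_y = 184/89  [D, C, A are collinear ∩ BA ⟂ DC]
   → A = (-916/89, 184/89)

A = (-916/89, 184/89)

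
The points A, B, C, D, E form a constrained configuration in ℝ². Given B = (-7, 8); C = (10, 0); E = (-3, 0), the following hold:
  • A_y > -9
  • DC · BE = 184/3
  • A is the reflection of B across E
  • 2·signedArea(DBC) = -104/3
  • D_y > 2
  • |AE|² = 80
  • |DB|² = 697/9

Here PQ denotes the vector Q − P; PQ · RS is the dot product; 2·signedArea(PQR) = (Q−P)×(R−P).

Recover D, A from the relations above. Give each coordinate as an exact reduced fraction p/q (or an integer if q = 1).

1. D_x = 0  [2·signedArea(DBC) = -104/3 ∩ DC · BE = 184/3]
2. D_y = 8/3  [2·signedArea(DBC) = -104/3 ∩ DC · BE = 184/3]
   → D = (0, 8/3)
3. A_x = 1  [A is the reflection of B across E]
4. A_y = -8  [A is the reflection of B across E]
   → A = (1, -8)

A = (1, -8)
D = (0, 8/3)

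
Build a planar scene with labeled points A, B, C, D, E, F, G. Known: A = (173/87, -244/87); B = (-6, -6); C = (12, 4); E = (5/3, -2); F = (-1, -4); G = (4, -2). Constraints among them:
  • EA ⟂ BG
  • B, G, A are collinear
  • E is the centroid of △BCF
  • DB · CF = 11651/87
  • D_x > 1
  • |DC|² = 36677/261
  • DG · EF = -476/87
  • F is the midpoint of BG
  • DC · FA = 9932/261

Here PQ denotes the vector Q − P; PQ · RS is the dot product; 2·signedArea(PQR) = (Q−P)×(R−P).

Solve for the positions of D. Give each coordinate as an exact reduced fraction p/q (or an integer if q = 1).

1. D_x = 39/29  [DG · EF = -476/87 ∩ DC · FA = 9932/261]
2. D_y = -104/87  [DG · EF = -476/87 ∩ DC · FA = 9932/261]
   → D = (39/29, -104/87)

D = (39/29, -104/87)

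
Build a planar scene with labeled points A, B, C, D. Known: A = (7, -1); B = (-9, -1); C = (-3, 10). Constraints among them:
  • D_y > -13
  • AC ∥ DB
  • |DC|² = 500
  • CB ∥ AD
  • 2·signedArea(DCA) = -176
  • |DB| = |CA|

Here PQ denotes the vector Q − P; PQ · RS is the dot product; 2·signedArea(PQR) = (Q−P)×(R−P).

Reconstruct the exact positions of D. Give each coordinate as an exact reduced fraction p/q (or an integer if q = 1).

1. D_x = 1  [AC ∥ DB ∩ CB ∥ AD]
2. D_y = -12  [AC ∥ DB ∩ CB ∥ AD]
   → D = (1, -12)

D = (1, -12)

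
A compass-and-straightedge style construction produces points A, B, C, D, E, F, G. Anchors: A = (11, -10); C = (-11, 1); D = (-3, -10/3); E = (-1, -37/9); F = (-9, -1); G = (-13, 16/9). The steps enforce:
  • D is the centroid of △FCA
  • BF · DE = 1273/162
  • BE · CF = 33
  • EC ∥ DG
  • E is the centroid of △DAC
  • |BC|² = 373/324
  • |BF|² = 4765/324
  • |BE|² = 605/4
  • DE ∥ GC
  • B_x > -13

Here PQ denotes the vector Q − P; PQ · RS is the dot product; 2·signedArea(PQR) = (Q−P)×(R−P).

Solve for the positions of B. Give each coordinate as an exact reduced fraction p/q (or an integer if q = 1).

B = (-12, 25/18)

1. B_x = -12  [BE · CF = 33 ∩ BF · DE = 1273/162]
2. B_y = 25/18  [BE · CF = 33 ∩ BF · DE = 1273/162]
   → B = (-12, 25/18)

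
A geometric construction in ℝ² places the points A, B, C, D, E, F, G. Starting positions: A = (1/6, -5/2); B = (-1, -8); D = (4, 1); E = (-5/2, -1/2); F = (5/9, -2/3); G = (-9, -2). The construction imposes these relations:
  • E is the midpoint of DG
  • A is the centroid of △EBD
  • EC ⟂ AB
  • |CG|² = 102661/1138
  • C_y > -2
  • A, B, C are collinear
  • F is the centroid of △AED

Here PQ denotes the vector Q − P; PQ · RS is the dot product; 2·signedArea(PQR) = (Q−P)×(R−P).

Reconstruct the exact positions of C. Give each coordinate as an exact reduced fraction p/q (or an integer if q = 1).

C = (521/1138, -1283/1138)

1. C_x = 521/1138  [A, B, C are collinear ∩ EC ⟂ AB]
2. C_y = -1283/1138  [A, B, C are collinear ∩ EC ⟂ AB]
   → C = (521/1138, -1283/1138)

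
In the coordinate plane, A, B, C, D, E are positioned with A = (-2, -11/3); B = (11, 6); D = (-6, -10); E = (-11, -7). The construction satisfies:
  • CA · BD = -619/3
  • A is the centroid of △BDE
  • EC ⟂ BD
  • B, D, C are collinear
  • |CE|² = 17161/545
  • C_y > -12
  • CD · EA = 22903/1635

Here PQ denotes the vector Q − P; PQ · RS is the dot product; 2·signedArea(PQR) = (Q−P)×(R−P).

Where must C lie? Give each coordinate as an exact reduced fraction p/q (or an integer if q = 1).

C = (-3899/545, -6042/545)

1. C_x = -3899/545  [B, D, C are collinear ∩ EC ⟂ BD]
2. C_y = -6042/545  [B, D, C are collinear ∩ EC ⟂ BD]
   → C = (-3899/545, -6042/545)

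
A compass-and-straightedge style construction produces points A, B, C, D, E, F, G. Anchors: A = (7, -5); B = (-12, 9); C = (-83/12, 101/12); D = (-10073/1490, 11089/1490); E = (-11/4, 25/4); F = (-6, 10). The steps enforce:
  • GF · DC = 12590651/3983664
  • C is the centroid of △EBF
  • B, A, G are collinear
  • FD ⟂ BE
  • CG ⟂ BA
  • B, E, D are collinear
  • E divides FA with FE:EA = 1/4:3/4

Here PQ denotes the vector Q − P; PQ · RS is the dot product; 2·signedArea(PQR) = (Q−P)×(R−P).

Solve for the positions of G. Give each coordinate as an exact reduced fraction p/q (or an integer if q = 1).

1. G_x = -18775/2228  [B, A, G are collinear ∩ CG ⟂ BA]
2. G_y = 7093/1114  [B, A, G are collinear ∩ CG ⟂ BA]
   → G = (-18775/2228, 7093/1114)

G = (-18775/2228, 7093/1114)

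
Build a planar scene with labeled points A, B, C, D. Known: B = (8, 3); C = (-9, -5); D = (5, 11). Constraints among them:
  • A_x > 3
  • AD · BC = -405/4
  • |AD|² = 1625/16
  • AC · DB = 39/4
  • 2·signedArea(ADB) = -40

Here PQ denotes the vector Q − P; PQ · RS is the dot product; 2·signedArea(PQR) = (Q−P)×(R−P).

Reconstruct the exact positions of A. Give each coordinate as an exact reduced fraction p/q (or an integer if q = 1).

1. A_x = 15/4  [AC · DB = 39/4 ∩ AD · BC = -405/4]
2. A_y = 1  [AC · DB = 39/4 ∩ AD · BC = -405/4]
   → A = (15/4, 1)

A = (15/4, 1)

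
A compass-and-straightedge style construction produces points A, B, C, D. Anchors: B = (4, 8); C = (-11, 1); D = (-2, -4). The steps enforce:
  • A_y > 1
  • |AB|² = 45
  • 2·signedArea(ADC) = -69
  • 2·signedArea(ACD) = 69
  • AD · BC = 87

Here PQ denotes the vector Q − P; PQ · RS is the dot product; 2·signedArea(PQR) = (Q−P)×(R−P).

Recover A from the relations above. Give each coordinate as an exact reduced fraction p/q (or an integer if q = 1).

A = (1, 2)

1. A_x = 1  [2·signedArea(ACD) = 69 ∩ AD · BC = 87]
2. A_y = 2  [2·signedArea(ACD) = 69 ∩ AD · BC = 87]
   → A = (1, 2)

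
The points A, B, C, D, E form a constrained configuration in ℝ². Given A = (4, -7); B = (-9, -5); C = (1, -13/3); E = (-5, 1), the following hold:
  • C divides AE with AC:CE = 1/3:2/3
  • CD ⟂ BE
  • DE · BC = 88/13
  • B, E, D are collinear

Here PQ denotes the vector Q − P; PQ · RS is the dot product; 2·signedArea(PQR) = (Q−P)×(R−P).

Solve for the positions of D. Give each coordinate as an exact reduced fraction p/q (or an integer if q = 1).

D = (-73/13, 1/13)

1. D_x = -73/13  [B, E, D are collinear ∩ CD ⟂ BE]
2. D_y = 1/13  [B, E, D are collinear ∩ CD ⟂ BE]
   → D = (-73/13, 1/13)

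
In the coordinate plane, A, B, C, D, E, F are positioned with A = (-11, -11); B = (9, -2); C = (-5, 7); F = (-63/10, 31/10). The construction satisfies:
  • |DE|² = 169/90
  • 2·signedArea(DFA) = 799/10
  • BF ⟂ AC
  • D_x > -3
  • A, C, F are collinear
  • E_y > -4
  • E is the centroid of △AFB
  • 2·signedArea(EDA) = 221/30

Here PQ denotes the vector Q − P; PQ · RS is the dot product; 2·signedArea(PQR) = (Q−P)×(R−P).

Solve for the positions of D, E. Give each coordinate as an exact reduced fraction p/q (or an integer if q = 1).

1. E_x = -83/30  [E is the centroid of △AFB]
2. E_y = -33/10  [E is the centroid of △AFB]
   → E = (-83/30, -33/10)
3. D_x = -7/3  [2·signedArea(DFA) = 799/10 ∩ 2·signedArea(EDA) = 221/30]
4. D_y = -2  [2·signedArea(DFA) = 799/10 ∩ 2·signedArea(EDA) = 221/30]
   → D = (-7/3, -2)

D = (-7/3, -2)
E = (-83/30, -33/10)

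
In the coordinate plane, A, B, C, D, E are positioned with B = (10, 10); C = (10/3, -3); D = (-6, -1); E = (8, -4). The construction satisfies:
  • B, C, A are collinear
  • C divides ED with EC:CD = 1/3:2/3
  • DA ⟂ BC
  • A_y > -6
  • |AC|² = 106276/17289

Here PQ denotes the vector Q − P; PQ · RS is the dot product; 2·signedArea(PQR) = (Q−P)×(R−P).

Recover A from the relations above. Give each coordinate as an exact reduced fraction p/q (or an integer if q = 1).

A = (4230/1921, -10001/1921)

1. A_x = 4230/1921  [B, C, A are collinear ∩ DA ⟂ BC]
2. A_y = -10001/1921  [B, C, A are collinear ∩ DA ⟂ BC]
   → A = (4230/1921, -10001/1921)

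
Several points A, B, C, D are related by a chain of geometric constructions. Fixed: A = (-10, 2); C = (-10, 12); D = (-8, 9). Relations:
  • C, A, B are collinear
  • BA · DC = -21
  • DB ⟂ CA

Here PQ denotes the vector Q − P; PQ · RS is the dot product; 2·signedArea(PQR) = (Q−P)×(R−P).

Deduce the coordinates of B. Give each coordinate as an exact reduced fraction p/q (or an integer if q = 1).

B = (-10, 9)

1. B_x = -10  [C, A, B are collinear ∩ DB ⟂ CA]
2. B_y = 9  [C, A, B are collinear ∩ DB ⟂ CA]
   → B = (-10, 9)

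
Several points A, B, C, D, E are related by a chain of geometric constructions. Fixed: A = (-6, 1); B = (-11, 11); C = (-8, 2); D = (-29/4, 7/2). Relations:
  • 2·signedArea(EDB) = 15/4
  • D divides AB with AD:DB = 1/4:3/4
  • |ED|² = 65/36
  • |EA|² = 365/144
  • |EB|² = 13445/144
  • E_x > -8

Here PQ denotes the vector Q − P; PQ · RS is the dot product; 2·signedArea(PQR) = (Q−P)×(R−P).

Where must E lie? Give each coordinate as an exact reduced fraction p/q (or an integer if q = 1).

1. E_x = -85/12  [line -15/2·x + -15/4·y + -45 = 0 ∩ |ED|² = 65/36]
2. E_y = 13/6  [line -15/2·x + -15/4·y + -45 = 0 ∩ |ED|² = 65/36]
   → E = (-85/12, 13/6)

E = (-85/12, 13/6)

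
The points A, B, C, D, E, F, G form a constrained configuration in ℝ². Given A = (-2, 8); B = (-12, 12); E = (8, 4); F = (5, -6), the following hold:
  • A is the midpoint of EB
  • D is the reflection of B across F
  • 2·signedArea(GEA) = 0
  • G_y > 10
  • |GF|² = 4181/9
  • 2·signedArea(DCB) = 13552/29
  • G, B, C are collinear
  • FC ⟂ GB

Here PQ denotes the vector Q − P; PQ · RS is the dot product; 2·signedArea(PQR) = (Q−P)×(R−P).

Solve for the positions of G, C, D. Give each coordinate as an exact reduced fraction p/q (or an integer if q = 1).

1. G_x = -26/3  [line -4·x + -10·y + 72 = 0 ∩ |GF|² = 4181/9]
2. G_y = 32/3  [line -4·x + -10·y + 72 = 0 ∩ |GF|² = 4181/9]
   → G = (-26/3, 32/3)
3. C_x = 257/29  [G, B, C are collinear ∩ FC ⟂ GB]
4. C_y = 106/29  [G, B, C are collinear ∩ FC ⟂ GB]
   → C = (257/29, 106/29)
5. D_x = 22  [D is the reflection of B across F]
6. D_y = -24  [D is the reflection of B across F]
   → D = (22, -24)

C = (257/29, 106/29)
D = (22, -24)
G = (-26/3, 32/3)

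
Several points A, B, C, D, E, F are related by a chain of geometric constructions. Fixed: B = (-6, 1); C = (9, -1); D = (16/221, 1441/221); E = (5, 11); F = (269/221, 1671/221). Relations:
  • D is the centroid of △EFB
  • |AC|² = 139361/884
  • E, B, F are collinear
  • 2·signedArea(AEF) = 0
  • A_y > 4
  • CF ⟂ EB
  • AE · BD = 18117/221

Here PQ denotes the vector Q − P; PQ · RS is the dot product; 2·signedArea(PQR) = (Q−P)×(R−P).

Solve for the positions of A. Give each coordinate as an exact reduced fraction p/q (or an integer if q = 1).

1. A_x = -1057/442  [2·signedArea(AEF) = 0 ∩ AE · BD = 18117/221]
2. A_y = 946/221  [2·signedArea(AEF) = 0 ∩ AE · BD = 18117/221]
   → A = (-1057/442, 946/221)

A = (-1057/442, 946/221)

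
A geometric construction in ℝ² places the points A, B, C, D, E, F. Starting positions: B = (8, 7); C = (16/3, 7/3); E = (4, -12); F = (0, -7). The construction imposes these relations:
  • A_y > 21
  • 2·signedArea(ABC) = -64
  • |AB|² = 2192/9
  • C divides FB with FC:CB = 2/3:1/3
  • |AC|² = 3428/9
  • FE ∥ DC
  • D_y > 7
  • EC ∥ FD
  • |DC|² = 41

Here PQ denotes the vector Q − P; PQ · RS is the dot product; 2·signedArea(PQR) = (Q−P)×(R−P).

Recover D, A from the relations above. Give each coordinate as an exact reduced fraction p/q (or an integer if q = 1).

1. D_x = 4/3  [FE ∥ DC ∩ EC ∥ FD]
2. D_y = 22/3  [FE ∥ DC ∩ EC ∥ FD]
   → D = (4/3, 22/3)
3. A_x = 8/3  [line 14/3·x + -8/3·y + 136/3 = 0 ∩ |AB|² = 2192/9]
4. A_y = 65/3  [line 14/3·x + -8/3·y + 136/3 = 0 ∩ |AB|² = 2192/9]
   → A = (8/3, 65/3)

A = (8/3, 65/3)
D = (4/3, 22/3)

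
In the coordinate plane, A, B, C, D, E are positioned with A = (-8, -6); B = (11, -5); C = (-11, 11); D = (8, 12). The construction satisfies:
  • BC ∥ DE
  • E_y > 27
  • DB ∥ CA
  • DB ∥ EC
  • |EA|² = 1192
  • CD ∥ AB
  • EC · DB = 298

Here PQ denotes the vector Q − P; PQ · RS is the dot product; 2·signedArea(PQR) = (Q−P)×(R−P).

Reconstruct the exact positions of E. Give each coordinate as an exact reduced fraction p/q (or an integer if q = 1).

1. E_x = -14  [DB ∥ EC ∩ BC ∥ DE]
2. E_y = 28  [DB ∥ EC ∩ BC ∥ DE]
   → E = (-14, 28)

E = (-14, 28)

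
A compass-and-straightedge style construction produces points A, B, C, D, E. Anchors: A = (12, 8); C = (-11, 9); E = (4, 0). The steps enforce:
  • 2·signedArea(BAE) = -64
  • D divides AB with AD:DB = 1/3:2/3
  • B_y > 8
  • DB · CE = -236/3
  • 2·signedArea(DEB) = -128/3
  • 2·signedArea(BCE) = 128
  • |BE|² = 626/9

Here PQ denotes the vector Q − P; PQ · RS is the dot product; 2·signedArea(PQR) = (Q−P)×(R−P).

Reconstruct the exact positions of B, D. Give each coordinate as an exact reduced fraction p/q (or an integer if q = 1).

1. B_x = 13/3  [2·signedArea(BCE) = 128 ∩ 2·signedArea(BAE) = -64]
2. B_y = 25/3  [2·signedArea(BCE) = 128 ∩ 2·signedArea(BAE) = -64]
   → B = (13/3, 25/3)
3. D_x = 85/9  [D divides AB with AD:DB = 1/3:2/3]
4. D_y = 73/9  [D divides AB with AD:DB = 1/3:2/3]
   → D = (85/9, 73/9)

B = (13/3, 25/3)
D = (85/9, 73/9)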